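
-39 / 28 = -1.39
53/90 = 0.59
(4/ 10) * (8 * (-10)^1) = -32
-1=-1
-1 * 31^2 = -961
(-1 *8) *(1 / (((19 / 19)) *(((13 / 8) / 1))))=-64 / 13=-4.92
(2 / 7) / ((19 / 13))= 26 / 133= 0.20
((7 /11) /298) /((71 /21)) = 147 /232738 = 0.00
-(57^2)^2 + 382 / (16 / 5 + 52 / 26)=-137227058 / 13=-10555927.54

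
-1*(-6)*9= 54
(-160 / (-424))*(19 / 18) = 190 / 477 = 0.40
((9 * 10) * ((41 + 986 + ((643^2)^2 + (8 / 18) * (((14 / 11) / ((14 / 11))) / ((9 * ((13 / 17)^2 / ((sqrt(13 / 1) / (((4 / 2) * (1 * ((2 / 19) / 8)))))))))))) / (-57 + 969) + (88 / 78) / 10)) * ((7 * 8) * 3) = 80920 * sqrt(13) / 1521 + 699999614213004 / 247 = 2834006535467.14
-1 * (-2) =2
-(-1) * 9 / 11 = 9 / 11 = 0.82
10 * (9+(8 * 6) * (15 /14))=4230 /7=604.29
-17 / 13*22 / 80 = -187 / 520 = -0.36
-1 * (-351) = 351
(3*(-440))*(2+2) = -5280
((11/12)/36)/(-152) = -11/65664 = -0.00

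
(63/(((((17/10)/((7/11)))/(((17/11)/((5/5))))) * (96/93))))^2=4672406025/3748096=1246.61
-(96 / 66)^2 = -2.12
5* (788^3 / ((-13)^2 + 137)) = 7995161.31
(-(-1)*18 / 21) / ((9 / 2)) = 4 / 21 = 0.19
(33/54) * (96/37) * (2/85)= 352/9435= 0.04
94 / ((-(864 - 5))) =-94 / 859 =-0.11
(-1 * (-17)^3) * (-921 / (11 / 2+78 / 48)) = -12066328 / 19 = -635069.89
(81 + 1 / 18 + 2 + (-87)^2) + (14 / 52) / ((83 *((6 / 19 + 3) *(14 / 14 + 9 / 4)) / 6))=1932037355 / 252486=7652.06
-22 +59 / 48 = -997 / 48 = -20.77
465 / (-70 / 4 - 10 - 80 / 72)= -1674 / 103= -16.25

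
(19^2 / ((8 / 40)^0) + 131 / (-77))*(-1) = -27666 / 77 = -359.30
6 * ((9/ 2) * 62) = 1674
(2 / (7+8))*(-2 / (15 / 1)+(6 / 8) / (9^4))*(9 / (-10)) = 5827 / 364500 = 0.02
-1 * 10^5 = -100000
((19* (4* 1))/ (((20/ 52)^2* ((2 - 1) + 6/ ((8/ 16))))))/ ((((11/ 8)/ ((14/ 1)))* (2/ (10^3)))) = 2213120/ 11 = 201192.73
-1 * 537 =-537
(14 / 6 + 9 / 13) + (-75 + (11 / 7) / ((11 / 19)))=-18908 / 273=-69.26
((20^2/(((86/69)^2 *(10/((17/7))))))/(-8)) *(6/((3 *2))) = -404685/51772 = -7.82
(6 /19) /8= 3 /76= 0.04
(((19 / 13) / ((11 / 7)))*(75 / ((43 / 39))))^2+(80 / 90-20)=8021069237 / 2013561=3983.52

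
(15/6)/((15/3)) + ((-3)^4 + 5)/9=181/18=10.06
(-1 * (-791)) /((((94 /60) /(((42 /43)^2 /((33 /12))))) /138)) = 23106565440 /955933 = 24171.74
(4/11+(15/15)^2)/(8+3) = 0.12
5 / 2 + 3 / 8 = 23 / 8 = 2.88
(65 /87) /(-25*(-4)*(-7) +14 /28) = -130 /121713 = -0.00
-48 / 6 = -8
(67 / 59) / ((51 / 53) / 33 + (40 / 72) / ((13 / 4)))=4570137 / 805291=5.68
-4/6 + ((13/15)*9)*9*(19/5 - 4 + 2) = 9427/75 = 125.69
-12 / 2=-6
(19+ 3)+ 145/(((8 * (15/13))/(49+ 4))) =20509/24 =854.54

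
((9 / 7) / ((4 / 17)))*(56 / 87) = 102 / 29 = 3.52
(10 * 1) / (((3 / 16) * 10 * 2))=8 / 3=2.67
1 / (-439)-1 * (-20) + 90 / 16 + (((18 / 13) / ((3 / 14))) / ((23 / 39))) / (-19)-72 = -72062273 / 1534744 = -46.95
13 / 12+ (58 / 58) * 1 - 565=-6755 / 12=-562.92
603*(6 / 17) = 3618 / 17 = 212.82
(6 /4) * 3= 9 /2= 4.50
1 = 1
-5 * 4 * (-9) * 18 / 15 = 216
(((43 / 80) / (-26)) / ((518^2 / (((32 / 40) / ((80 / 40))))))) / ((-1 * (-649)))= -43 / 905539835200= -0.00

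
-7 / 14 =-1 / 2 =-0.50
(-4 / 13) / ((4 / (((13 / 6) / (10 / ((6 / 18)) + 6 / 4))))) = -1 / 189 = -0.01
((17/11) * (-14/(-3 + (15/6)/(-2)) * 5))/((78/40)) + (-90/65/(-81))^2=1965644/150579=13.05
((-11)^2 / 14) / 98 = 121 / 1372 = 0.09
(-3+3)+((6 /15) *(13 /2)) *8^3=6656 /5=1331.20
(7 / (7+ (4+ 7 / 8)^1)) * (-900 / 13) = -10080 / 247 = -40.81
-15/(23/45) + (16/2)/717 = -483791/16491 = -29.34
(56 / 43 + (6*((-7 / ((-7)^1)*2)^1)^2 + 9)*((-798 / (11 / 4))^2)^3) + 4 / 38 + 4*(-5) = 2592510997324499705884654 / 131578667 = 19703125563086147.59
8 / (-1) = -8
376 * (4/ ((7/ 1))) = 1504/ 7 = 214.86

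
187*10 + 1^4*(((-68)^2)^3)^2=9774779120406941927246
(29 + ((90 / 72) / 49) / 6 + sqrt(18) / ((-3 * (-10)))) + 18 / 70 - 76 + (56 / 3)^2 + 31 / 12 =sqrt(2) / 10 + 5367661 / 17640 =304.43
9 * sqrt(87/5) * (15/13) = 27 * sqrt(435)/13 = 43.32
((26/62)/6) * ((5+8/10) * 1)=377/930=0.41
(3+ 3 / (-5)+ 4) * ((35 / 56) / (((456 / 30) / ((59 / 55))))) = 59 / 209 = 0.28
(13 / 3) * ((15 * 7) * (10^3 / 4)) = 113750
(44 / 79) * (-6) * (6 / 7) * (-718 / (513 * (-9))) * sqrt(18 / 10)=-126368 * sqrt(5) / 472815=-0.60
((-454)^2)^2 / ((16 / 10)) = 26552378410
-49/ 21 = -7/ 3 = -2.33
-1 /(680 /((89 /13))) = -89 /8840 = -0.01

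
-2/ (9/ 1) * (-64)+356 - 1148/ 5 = 6328/ 45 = 140.62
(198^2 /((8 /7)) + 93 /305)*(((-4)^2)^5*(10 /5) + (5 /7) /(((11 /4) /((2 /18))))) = 5068553419510046 /70455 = 71940294081.47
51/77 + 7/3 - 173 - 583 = -173944/231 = -753.00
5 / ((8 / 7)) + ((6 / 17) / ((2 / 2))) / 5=3023 / 680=4.45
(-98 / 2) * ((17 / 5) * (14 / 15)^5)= -448007392 / 3796875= -117.99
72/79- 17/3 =-1127/237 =-4.76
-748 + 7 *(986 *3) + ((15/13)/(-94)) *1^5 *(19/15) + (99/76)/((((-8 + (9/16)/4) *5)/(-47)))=1165502950201/58393270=19959.54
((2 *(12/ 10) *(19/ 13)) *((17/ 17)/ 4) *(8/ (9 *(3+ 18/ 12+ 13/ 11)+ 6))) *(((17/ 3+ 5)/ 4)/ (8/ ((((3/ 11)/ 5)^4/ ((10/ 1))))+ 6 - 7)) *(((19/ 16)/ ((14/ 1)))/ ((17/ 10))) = 857736/ 474509633146367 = 0.00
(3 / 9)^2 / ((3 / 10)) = 10 / 27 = 0.37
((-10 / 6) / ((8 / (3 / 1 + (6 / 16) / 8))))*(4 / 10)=-65 / 256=-0.25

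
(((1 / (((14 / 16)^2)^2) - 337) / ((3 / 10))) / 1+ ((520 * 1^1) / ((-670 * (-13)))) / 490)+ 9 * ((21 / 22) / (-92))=-1819651819763 / 1627974040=-1117.74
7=7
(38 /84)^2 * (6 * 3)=361 /98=3.68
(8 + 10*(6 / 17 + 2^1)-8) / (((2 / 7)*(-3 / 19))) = -26600 / 51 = -521.57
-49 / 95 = -0.52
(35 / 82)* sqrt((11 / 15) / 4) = 7* sqrt(165) / 492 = 0.18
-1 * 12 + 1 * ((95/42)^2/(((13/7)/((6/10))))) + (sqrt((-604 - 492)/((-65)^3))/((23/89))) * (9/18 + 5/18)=-11299/1092 + 1246 * sqrt(17810)/874575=-10.16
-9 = -9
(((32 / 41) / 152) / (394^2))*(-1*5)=-5 / 30232211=-0.00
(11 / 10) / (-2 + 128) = 11 / 1260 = 0.01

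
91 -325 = -234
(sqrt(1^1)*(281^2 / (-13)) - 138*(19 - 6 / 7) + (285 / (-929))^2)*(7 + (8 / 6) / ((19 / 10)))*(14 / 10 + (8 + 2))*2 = -118293327494764 / 78536731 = -1506216.59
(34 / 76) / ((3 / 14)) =119 / 57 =2.09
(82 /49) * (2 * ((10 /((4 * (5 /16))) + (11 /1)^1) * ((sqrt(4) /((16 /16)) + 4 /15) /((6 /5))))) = 52972 /441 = 120.12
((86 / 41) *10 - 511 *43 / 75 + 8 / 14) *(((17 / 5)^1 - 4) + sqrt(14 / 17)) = 5842451 / 35875 - 5842451 *sqrt(238) / 365925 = -83.46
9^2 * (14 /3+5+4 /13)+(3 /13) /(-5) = 52512 /65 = 807.88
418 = 418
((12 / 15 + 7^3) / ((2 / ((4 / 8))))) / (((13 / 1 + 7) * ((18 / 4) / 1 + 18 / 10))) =0.68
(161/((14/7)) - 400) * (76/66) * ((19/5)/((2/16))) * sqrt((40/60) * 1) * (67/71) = -193496 * sqrt(6)/55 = -8617.57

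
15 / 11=1.36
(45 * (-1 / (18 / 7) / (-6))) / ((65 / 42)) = 49 / 26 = 1.88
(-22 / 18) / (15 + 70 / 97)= -1067 / 13725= -0.08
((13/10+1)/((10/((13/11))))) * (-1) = -299/1100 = -0.27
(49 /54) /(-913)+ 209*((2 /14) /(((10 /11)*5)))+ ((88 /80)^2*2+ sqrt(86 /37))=sqrt(3182) /37+ 77543471 /8627850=10.51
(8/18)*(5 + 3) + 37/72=293/72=4.07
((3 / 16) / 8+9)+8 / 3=4489 / 384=11.69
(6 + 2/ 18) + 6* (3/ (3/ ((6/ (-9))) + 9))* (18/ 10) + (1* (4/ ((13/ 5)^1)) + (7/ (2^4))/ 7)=139577/ 9360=14.91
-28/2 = -14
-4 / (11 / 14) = -5.09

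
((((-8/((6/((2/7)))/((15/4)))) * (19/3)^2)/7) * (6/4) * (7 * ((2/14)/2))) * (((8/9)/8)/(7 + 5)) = -0.06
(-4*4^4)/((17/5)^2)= -25600/289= -88.58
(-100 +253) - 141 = 12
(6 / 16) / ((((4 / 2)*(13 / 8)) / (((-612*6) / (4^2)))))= -1377 / 52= -26.48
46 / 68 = 0.68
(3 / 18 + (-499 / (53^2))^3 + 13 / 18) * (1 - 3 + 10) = 1409573004328 / 199479250161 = 7.07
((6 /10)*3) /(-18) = -1 /10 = -0.10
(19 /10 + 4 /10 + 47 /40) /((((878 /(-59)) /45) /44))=-811899 /1756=-462.36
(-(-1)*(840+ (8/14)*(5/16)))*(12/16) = 70575/112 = 630.13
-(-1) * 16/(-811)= -16/811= -0.02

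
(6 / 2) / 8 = 3 / 8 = 0.38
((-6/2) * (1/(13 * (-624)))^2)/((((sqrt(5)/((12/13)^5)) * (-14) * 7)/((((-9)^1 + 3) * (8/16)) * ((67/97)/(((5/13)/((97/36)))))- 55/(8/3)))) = -113859 * sqrt(5)/51962046927700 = -0.00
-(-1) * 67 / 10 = 67 / 10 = 6.70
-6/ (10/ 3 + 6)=-9/ 14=-0.64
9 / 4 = 2.25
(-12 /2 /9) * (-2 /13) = 4 /39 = 0.10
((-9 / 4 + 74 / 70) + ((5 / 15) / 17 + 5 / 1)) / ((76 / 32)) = 54646 / 33915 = 1.61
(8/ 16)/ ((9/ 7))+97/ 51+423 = 130139/ 306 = 425.29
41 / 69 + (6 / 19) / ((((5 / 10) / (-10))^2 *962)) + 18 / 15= 6071041 / 3152955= 1.93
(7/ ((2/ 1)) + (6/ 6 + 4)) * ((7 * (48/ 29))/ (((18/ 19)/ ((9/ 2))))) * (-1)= -13566/ 29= -467.79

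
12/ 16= 3/ 4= 0.75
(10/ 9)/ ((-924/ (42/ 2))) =-5/ 198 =-0.03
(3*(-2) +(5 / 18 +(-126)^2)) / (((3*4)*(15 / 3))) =57133 / 216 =264.50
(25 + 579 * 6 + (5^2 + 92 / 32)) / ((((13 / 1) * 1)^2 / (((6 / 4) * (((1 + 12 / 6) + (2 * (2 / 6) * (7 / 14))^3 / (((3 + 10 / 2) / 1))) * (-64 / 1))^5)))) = -246416467099177379840 / 29937843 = -8230935912756.89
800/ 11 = 72.73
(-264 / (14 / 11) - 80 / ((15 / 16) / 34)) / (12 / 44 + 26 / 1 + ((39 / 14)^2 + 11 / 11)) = -20107472 / 226593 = -88.74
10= 10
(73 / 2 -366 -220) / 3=-1099 / 6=-183.17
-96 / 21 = -32 / 7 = -4.57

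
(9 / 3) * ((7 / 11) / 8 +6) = 18.24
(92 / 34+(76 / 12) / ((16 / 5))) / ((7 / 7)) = 3823 / 816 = 4.69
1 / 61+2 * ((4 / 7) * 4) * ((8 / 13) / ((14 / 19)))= 148989 / 38857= 3.83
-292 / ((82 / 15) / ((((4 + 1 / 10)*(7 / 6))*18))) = -4599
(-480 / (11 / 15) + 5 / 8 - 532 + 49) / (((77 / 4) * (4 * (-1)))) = 100049 / 6776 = 14.77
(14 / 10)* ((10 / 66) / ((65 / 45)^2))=189 / 1859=0.10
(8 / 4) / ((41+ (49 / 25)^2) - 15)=1250 / 18651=0.07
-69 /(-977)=69 /977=0.07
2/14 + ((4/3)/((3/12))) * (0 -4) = -445/21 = -21.19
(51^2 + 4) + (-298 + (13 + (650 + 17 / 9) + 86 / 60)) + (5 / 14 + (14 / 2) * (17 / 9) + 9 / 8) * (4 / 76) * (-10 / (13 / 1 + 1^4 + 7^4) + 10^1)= 8617508773 / 2890755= 2981.06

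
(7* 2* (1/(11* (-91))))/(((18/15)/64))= -320/429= -0.75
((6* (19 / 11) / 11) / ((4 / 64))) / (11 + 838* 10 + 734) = 1824 / 1104125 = 0.00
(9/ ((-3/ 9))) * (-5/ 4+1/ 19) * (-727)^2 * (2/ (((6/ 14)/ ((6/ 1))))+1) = 37659276837/ 76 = 495516800.49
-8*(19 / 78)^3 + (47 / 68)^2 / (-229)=-7394003335 / 62812651824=-0.12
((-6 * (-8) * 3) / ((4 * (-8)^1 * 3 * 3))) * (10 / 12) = -5 / 12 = -0.42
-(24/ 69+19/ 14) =-549/ 322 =-1.70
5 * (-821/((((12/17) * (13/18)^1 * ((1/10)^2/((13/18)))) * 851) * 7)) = -1744625/17871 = -97.62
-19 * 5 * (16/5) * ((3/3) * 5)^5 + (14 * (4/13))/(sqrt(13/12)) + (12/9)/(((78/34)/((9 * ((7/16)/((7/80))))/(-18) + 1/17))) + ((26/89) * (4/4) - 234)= -9894798374/10413 + 112 * sqrt(39)/169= -950230.99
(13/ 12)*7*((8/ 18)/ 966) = 13/ 3726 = 0.00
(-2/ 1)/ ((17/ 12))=-24/ 17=-1.41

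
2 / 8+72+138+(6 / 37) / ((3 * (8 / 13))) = 15565 / 74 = 210.34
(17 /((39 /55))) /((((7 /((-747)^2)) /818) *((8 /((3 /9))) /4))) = 23710112415 /91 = 260550685.88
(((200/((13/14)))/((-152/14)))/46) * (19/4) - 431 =-433.05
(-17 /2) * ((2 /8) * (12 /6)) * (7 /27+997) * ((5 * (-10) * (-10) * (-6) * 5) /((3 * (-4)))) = -5297939.81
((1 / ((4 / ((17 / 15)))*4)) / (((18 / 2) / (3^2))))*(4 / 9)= 17 / 540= 0.03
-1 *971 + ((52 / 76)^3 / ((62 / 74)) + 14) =-203404664 / 212629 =-956.62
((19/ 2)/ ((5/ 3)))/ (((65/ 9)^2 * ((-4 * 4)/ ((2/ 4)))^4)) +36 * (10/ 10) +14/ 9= 14974189609553/ 398721024000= 37.56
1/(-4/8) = -2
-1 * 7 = -7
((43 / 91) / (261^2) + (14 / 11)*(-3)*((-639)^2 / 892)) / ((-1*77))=53154913570193 / 2341750793382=22.70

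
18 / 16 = 9 / 8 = 1.12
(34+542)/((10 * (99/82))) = 2624/55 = 47.71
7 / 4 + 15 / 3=27 / 4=6.75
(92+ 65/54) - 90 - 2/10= 3.00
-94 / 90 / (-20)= 47 / 900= 0.05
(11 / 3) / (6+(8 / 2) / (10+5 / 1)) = 0.59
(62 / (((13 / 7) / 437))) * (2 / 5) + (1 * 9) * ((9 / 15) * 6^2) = 391952 / 65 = 6030.03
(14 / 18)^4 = 2401 / 6561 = 0.37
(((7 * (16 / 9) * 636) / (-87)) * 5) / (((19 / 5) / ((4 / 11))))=-2374400 / 54549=-43.53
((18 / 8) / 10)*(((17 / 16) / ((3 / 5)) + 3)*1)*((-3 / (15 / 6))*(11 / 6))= -7557 / 3200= -2.36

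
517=517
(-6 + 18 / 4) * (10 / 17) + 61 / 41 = 422 / 697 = 0.61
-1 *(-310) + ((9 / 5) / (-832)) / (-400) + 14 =539136009 / 1664000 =324.00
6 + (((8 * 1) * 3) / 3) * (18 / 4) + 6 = 48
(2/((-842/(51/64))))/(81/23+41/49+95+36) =-57477/4110280256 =-0.00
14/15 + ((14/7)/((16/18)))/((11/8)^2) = 3854/1815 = 2.12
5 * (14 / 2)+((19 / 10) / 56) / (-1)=19581 / 560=34.97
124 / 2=62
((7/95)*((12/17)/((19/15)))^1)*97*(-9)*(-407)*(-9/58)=-402922674/177973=-2263.95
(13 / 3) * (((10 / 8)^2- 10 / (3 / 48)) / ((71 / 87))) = -955695 / 1136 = -841.28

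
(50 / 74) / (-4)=-25 / 148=-0.17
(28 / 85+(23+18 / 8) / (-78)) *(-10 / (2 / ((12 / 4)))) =-151 / 1768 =-0.09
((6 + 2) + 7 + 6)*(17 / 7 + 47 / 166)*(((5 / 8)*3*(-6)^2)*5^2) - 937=31592791 / 332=95159.01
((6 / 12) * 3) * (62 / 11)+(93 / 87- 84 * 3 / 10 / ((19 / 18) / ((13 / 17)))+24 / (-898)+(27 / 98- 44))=-52.48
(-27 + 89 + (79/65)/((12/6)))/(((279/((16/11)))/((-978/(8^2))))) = -442219/88660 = -4.99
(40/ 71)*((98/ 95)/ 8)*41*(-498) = -2000964/ 1349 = -1483.29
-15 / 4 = -3.75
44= 44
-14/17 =-0.82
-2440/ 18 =-1220/ 9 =-135.56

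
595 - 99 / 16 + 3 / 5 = 589.41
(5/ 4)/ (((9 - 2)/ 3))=15/ 28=0.54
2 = 2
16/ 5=3.20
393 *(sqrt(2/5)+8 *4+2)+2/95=393 *sqrt(10)/5+1269392/95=13610.58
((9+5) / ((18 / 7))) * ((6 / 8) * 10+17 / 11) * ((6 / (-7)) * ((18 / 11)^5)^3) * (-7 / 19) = 21928830883757232390144 / 873044867407871059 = 25117.64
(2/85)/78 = 1/3315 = 0.00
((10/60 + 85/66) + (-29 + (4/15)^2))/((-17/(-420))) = -1903972/2805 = -678.78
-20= -20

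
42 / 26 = 21 / 13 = 1.62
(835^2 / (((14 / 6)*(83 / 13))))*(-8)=-217534200 / 581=-374413.43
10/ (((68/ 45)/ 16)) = 1800/ 17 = 105.88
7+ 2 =9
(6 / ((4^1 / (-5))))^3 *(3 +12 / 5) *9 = -164025 / 8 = -20503.12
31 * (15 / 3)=155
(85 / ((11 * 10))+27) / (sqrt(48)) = 611 * sqrt(3) / 264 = 4.01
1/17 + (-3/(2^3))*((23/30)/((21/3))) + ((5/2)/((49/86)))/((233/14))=624177/2218160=0.28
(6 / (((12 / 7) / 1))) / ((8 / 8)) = 7 / 2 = 3.50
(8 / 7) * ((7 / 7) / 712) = 1 / 623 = 0.00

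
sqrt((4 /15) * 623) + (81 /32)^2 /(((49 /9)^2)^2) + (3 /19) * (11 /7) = 28647052755 /112159968256 + 2 * sqrt(9345) /15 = 13.14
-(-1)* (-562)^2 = 315844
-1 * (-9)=9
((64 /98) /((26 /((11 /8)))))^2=484 /405769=0.00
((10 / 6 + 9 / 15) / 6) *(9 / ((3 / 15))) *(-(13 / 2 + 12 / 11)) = -2839 / 22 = -129.05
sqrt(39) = 6.24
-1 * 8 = -8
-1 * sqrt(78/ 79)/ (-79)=0.01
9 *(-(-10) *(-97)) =-8730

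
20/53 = 0.38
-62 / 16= -31 / 8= -3.88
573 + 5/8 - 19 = 4437/8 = 554.62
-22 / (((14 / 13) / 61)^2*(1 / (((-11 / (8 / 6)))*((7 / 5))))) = 228272187 / 280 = 815257.81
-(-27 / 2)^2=-729 / 4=-182.25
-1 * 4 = -4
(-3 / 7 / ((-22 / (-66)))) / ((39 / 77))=-33 / 13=-2.54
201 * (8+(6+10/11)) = 32964/11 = 2996.73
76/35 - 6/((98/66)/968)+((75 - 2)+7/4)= -3757897/980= -3834.59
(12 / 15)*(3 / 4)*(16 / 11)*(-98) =-4704 / 55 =-85.53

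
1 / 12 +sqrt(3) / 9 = 0.28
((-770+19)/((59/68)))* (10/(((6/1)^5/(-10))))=319175/28674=11.13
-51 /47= -1.09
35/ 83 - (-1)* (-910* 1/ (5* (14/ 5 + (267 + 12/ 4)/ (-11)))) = 33565/ 3818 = 8.79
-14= -14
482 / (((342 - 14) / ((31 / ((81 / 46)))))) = 171833 / 6642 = 25.87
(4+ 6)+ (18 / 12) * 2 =13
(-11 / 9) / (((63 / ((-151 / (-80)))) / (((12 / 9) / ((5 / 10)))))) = -1661 / 17010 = -0.10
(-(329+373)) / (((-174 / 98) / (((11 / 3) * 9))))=378378 / 29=13047.52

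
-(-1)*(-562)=-562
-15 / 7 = -2.14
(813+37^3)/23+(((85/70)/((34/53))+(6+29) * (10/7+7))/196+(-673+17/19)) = 3758215053/2398256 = 1567.06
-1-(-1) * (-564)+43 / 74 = -41767 / 74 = -564.42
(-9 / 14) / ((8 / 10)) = -45 / 56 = -0.80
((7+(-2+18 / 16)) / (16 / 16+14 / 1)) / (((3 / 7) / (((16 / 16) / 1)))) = 343 / 360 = 0.95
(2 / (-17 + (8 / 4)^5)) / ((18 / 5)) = 1 / 27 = 0.04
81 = 81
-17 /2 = -8.50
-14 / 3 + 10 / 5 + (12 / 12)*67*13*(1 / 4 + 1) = 13033 / 12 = 1086.08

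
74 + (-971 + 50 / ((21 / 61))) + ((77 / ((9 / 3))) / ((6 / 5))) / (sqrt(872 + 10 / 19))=-15787 / 21 + 385 *sqrt(34998) / 99468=-751.04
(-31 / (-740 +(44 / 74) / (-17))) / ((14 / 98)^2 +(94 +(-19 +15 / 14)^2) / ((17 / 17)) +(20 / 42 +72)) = 5732706 / 66774091123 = 0.00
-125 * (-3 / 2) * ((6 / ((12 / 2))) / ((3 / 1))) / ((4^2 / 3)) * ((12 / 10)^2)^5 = 5668704 / 78125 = 72.56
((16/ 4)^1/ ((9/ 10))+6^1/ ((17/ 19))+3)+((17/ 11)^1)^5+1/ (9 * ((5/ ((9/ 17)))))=2831017139/ 123204015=22.98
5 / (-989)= -5 / 989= -0.01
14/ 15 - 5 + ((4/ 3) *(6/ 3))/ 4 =-17/ 5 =-3.40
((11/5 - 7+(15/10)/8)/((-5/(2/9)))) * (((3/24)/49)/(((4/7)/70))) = 41/640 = 0.06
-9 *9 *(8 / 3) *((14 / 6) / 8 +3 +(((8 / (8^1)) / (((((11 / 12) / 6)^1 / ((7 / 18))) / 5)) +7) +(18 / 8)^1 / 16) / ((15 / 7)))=-1194021 / 440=-2713.68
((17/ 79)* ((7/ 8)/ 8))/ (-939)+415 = 1970247241/ 4747584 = 415.00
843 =843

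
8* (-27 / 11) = -216 / 11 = -19.64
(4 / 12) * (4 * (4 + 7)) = 44 / 3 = 14.67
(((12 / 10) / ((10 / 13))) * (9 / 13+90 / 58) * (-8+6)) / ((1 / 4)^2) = -81216 / 725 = -112.02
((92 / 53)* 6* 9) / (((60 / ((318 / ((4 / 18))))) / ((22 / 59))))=245916 / 295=833.61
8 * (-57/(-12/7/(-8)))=-2128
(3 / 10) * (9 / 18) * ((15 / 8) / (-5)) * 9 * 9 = -729 / 160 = -4.56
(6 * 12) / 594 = 4 / 33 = 0.12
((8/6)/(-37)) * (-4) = 16/111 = 0.14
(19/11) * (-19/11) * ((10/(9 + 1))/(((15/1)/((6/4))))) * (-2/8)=361/4840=0.07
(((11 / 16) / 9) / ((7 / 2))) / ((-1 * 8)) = -11 / 4032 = -0.00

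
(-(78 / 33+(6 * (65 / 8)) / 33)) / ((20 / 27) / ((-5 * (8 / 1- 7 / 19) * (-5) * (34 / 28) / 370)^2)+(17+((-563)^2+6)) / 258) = -5961050155125 / 1909785864238208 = -0.00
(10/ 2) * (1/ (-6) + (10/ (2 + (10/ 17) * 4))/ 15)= -5/ 74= -0.07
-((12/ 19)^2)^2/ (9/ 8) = -18432/ 130321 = -0.14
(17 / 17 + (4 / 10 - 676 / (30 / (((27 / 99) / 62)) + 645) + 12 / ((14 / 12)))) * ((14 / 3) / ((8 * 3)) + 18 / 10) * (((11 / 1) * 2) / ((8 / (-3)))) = -478543769 / 2508240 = -190.79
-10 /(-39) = 10 /39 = 0.26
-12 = -12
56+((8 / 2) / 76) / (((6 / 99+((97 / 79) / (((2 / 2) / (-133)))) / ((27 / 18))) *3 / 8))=37726443 / 673702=56.00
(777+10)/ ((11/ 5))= 3935/ 11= 357.73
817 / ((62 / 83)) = 67811 / 62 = 1093.73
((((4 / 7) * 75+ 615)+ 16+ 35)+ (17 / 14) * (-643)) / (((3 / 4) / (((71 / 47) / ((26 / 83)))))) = -462.49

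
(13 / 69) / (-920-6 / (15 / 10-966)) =-8359 / 40817364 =-0.00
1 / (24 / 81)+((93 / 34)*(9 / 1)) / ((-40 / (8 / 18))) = 3.10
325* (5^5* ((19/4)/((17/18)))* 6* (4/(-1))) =-122591911.76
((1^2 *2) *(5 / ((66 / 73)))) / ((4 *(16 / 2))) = 365 / 1056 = 0.35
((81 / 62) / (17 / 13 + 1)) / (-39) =-9 / 620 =-0.01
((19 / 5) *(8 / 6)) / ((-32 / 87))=-551 / 40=-13.78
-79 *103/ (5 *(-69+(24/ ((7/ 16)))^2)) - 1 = -1119088/ 720375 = -1.55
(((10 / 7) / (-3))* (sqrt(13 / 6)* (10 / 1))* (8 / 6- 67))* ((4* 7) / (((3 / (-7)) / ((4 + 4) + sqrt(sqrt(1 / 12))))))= 137900* sqrt(78)* (-48- sqrt(2)* 3^(3 / 4)) / 243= -256729.82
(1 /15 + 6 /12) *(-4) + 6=56 /15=3.73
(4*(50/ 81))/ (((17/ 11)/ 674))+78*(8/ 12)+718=1846.83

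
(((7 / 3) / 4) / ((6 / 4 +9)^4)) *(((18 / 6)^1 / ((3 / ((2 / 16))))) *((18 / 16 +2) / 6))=25 / 8001504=0.00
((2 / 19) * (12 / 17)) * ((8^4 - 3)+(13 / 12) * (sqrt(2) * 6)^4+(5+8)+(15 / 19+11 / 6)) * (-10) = -44344280 / 6137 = -7225.73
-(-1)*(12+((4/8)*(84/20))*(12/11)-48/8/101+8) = 123496/5555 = 22.23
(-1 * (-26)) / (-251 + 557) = 13 / 153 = 0.08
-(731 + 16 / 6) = -2201 / 3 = -733.67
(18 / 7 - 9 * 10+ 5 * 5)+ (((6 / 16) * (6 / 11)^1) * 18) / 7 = -9533 / 154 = -61.90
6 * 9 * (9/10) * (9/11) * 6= 13122/55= 238.58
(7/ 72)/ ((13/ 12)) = 7/ 78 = 0.09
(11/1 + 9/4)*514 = 13621/2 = 6810.50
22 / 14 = 11 / 7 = 1.57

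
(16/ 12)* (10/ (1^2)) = 40/ 3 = 13.33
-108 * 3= -324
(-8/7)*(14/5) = -16/5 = -3.20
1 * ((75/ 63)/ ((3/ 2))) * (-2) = -100/ 63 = -1.59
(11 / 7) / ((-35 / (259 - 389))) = 286 / 49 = 5.84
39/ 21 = 13/ 7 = 1.86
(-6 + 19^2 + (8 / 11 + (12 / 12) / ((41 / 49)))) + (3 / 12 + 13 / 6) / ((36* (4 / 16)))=17398055 / 48708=357.19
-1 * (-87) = 87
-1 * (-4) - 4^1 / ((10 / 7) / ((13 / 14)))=7 / 5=1.40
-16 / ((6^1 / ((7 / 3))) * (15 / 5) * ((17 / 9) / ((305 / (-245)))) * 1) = 488 / 357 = 1.37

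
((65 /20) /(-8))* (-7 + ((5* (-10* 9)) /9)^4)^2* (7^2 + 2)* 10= -129491897437662435 /16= -8093243589853902.19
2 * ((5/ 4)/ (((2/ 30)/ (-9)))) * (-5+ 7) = -675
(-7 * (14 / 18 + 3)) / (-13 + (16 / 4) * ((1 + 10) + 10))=-238 / 639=-0.37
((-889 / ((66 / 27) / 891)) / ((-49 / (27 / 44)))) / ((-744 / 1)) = -833247 / 152768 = -5.45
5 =5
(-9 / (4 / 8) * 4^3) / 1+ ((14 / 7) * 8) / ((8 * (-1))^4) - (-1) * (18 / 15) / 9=-4423153 / 3840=-1151.86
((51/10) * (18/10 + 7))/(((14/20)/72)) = 161568/35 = 4616.23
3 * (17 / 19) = 2.68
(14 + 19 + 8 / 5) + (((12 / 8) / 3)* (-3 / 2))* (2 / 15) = 69 / 2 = 34.50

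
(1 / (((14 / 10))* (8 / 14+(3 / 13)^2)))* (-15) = -12675 / 739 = -17.15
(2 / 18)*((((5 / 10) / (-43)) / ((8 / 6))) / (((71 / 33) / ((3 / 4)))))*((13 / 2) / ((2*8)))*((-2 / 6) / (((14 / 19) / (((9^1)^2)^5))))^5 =1339915947260004654586122000000000000000000.00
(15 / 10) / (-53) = -0.03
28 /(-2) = -14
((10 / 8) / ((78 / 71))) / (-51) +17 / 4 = 67271 / 15912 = 4.23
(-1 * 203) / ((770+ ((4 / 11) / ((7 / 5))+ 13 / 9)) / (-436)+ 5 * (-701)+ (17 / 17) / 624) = 3189474288 / 55097278433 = 0.06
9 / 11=0.82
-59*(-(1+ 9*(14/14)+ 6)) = 944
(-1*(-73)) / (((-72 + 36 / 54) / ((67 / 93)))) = -4891 / 6634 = -0.74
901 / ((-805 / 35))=-901 / 23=-39.17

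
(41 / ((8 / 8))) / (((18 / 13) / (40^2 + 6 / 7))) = 2986399 / 63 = 47403.16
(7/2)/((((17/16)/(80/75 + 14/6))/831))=46536/5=9307.20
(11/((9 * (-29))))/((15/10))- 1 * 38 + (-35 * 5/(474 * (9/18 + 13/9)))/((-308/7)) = -103489631/2721708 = -38.02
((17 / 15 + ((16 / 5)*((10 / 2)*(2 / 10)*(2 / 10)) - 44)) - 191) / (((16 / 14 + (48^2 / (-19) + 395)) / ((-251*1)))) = 583935436 / 2741925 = 212.97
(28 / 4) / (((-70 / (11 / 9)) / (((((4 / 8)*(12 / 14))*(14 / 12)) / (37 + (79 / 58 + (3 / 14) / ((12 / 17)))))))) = -0.00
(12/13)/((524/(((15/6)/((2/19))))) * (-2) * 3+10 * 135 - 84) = 190/233337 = 0.00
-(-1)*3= 3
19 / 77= 0.25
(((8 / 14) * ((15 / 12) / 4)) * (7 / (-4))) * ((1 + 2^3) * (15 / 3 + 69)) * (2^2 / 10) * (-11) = 3663 / 4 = 915.75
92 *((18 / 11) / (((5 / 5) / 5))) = 8280 / 11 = 752.73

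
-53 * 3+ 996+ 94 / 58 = 24320 / 29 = 838.62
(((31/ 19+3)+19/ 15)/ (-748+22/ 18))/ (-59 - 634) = 1681/ 147492345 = 0.00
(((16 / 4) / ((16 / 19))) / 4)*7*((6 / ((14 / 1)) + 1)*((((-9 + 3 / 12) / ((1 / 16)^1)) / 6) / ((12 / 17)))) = -56525 / 144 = -392.53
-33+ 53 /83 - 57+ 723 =633.64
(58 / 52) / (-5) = -0.22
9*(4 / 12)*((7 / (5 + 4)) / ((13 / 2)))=14 / 39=0.36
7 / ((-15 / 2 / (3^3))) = -126 / 5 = -25.20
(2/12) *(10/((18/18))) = 5/3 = 1.67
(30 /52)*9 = 135 /26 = 5.19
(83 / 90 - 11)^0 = 1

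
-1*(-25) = 25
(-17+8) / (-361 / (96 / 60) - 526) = 72 / 6013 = 0.01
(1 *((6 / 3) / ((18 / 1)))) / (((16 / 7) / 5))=35 / 144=0.24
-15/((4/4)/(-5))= 75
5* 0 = 0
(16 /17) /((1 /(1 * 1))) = 16 /17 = 0.94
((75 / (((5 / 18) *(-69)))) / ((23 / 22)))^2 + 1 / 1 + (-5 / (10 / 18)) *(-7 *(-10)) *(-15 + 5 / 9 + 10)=787755041 / 279841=2815.01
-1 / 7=-0.14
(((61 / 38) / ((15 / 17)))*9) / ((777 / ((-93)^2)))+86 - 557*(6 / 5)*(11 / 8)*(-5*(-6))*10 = -13554734077 / 49210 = -275446.74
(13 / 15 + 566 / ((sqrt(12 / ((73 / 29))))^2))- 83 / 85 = 584797 / 4930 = 118.62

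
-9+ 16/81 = -713/81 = -8.80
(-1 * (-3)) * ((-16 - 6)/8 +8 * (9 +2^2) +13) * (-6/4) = -4113/8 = -514.12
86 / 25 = 3.44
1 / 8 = 0.12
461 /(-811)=-461 /811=-0.57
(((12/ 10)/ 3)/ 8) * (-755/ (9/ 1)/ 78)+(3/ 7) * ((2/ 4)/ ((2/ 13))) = 26321/ 19656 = 1.34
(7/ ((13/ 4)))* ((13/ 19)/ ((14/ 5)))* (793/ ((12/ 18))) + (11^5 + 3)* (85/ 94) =130610170/ 893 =146259.99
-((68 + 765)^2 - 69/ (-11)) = -7632848/ 11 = -693895.27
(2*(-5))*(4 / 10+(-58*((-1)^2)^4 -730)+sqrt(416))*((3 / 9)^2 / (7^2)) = 17.40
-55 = -55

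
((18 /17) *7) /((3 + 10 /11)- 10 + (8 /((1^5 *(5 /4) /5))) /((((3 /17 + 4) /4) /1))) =10934 /36227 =0.30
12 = 12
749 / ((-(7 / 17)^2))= -30923 / 7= -4417.57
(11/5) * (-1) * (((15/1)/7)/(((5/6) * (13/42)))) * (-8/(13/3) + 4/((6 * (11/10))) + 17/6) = -29.12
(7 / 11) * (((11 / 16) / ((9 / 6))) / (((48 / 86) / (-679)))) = -204379 / 576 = -354.82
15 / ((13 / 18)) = 270 / 13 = 20.77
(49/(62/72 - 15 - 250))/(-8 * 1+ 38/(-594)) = 523908/22774055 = 0.02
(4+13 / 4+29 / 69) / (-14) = -2117 / 3864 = -0.55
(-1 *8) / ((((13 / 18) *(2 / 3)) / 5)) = -83.08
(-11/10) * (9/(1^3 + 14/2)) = -99/80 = -1.24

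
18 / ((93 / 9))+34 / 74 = 2525 / 1147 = 2.20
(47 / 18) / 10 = 47 / 180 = 0.26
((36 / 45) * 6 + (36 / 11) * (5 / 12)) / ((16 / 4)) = 1.54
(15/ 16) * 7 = 105/ 16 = 6.56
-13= -13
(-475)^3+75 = -107171800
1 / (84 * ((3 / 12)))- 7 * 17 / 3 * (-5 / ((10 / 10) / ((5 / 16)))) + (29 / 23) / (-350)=3994293 / 64400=62.02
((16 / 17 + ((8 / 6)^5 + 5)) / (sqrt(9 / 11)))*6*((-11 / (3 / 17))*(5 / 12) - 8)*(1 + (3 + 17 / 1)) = -359142511*sqrt(11) / 24786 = -48057.01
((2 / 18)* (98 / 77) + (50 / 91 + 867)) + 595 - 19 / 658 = 1238649455 / 846846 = 1462.66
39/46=0.85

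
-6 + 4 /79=-470 /79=-5.95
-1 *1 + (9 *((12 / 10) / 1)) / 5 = 29 / 25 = 1.16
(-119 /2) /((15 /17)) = -2023 /30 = -67.43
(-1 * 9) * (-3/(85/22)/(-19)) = -594/1615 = -0.37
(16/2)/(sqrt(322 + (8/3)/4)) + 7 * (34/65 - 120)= -54362/65 + 2 * sqrt(6)/11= -835.89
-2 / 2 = -1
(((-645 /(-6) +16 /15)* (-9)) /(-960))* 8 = 3257 /400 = 8.14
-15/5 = -3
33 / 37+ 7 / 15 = 754 / 555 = 1.36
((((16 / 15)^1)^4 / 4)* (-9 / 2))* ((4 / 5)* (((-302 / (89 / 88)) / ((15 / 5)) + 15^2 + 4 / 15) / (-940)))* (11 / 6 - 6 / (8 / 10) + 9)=2750070784 / 5294109375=0.52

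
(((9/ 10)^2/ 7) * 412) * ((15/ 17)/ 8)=25029/ 4760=5.26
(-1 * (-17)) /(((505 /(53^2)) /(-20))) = -191012 /101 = -1891.21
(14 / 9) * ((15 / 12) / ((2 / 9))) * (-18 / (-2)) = 78.75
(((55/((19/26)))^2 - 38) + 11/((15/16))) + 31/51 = 173029159/30685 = 5638.88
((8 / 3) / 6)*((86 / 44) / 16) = 43 / 792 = 0.05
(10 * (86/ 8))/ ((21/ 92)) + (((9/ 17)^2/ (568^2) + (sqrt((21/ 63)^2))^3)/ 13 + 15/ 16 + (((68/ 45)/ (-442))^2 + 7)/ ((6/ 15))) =489.39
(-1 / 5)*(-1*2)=2 / 5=0.40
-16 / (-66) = 8 / 33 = 0.24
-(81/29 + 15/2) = -597/58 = -10.29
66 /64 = 1.03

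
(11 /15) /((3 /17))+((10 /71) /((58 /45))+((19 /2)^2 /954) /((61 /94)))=1761619507 /399404820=4.41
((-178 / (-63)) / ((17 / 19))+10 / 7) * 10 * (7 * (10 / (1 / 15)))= 48156.86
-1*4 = -4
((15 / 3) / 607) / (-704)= -5 / 427328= -0.00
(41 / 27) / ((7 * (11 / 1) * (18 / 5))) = 0.01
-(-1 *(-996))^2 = -992016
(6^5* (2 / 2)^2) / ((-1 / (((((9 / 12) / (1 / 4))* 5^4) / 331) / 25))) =-583200 / 331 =-1761.93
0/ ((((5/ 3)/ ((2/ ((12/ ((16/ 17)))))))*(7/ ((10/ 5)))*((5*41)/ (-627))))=0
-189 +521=332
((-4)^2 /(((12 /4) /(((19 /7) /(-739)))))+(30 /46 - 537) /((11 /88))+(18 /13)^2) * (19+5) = -102933.24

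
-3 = -3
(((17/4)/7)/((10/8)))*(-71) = -1207/35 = -34.49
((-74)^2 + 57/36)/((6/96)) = 262924/3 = 87641.33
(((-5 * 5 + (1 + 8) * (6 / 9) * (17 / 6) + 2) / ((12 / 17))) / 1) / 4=-2.12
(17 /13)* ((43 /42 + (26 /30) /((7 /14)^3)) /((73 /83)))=785927 /66430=11.83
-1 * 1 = -1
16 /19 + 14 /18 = 277 /171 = 1.62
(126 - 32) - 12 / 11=1022 / 11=92.91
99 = 99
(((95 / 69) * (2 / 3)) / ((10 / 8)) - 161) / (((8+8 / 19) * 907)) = -126065 / 6007968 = -0.02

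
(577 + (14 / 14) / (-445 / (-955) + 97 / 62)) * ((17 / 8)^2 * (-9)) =-12038994669 / 512960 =-23469.66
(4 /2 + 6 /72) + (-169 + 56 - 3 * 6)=-1547 /12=-128.92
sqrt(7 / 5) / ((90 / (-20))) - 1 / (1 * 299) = -0.27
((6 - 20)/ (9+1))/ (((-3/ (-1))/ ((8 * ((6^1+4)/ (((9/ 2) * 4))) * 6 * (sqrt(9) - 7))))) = 448/ 9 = 49.78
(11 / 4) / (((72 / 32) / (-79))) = -869 / 9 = -96.56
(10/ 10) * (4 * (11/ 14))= 22/ 7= 3.14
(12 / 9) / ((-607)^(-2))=1473796 / 3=491265.33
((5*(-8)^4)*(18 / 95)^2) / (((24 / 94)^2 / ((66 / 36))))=37323264 / 1805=20677.71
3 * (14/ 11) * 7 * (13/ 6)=637/ 11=57.91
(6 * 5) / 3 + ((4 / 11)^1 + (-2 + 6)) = 158 / 11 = 14.36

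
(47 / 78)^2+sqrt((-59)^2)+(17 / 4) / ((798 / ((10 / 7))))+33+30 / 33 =2905956451 / 31153122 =93.28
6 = 6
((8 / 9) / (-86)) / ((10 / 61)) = -122 / 1935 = -0.06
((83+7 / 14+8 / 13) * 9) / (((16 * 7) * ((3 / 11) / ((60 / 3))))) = 360855 / 728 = 495.68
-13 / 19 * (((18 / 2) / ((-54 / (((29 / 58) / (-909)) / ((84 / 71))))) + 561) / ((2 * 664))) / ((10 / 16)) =-6682372619 / 14449609440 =-0.46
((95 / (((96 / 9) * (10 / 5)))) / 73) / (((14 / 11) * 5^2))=627 / 327040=0.00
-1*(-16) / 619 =16 / 619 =0.03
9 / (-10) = -9 / 10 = -0.90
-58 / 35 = -1.66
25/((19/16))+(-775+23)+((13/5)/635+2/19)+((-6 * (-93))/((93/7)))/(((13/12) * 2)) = -557939539/784225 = -711.45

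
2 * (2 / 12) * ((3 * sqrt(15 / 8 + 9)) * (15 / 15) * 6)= 19.79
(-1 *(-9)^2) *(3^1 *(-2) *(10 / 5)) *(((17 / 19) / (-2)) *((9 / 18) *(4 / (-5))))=173.94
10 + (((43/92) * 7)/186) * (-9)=56137/5704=9.84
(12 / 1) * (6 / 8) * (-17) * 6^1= -918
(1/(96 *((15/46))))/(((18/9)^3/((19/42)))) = 437/241920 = 0.00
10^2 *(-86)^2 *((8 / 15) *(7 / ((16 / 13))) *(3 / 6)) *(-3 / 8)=-841295 / 2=-420647.50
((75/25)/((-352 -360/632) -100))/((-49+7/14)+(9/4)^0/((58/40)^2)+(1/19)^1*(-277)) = 7574046/71530204781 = 0.00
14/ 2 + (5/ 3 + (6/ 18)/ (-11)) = 95/ 11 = 8.64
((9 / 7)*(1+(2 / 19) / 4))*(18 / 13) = 243 / 133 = 1.83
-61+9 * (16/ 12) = -49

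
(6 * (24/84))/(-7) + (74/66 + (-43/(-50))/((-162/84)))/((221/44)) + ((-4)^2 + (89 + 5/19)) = 14603810236/138881925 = 105.15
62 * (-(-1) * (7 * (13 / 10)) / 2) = 2821 / 10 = 282.10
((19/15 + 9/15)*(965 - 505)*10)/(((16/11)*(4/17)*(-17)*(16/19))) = -168245/96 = -1752.55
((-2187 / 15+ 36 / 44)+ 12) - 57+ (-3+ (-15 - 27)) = -12924 / 55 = -234.98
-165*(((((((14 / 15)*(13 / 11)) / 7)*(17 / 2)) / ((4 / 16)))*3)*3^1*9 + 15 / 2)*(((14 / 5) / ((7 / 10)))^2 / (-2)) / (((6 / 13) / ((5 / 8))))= 3156465 / 4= 789116.25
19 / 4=4.75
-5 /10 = -1 /2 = -0.50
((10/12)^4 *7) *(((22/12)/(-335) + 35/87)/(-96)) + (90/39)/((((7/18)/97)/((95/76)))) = 94965830334925/131990197248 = 719.49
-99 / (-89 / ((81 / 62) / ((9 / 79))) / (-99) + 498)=-6968511 / 35059240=-0.20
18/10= 1.80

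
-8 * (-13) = 104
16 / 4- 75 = -71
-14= -14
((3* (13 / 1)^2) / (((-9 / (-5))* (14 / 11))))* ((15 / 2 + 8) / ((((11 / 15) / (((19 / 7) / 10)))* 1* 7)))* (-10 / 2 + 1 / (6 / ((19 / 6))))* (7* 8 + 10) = -125919365 / 2352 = -53537.14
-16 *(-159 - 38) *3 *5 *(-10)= -472800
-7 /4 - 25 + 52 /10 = -431 /20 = -21.55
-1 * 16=-16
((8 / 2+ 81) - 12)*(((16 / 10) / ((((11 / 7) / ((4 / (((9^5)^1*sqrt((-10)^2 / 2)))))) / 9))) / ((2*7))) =584*sqrt(2) / 1804275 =0.00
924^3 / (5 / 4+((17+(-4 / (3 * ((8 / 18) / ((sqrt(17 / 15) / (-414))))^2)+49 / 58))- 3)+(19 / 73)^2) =46435251304852945920 / 951351723983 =48809762.08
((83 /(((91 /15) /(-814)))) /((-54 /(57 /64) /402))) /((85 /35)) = 215016065 /7072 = 30403.86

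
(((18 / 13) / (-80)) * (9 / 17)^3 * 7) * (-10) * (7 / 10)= 321489 / 2554760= 0.13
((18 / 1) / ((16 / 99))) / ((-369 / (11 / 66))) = -33 / 656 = -0.05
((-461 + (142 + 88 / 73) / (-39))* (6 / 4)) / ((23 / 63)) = -83344023 / 43654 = -1909.20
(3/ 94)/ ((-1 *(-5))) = 0.01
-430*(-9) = 3870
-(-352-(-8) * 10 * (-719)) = 57872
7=7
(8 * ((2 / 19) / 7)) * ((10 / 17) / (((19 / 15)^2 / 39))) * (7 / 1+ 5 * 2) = 1404000 / 48013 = 29.24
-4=-4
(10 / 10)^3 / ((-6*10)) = -1 / 60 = -0.02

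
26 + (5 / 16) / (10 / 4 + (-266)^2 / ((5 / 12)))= 353219177 / 13585352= 26.00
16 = 16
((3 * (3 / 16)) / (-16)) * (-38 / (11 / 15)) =2565 / 1408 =1.82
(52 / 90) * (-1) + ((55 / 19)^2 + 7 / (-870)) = 7343281 / 942210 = 7.79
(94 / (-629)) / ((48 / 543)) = -8507 / 5032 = -1.69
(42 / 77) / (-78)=-1 / 143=-0.01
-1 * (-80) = 80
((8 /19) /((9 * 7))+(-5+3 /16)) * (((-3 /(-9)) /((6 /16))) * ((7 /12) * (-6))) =92041 /6156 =14.95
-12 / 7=-1.71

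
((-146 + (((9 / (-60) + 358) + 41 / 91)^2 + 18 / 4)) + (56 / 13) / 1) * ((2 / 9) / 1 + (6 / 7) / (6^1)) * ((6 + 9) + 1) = 3256716461309 / 4347525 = 749096.66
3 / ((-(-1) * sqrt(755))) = 0.11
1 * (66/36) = 11/6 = 1.83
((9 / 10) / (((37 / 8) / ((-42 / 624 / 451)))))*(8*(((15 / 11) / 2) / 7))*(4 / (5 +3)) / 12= -9 / 9544964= -0.00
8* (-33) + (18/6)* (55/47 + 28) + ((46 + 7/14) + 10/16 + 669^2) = 168234295/376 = 447431.64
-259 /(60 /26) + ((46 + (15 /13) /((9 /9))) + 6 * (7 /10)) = -23743 /390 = -60.88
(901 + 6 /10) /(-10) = -2254 /25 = -90.16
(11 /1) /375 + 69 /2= 34.53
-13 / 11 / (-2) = 13 / 22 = 0.59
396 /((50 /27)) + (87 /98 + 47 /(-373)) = 196113809 /913850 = 214.60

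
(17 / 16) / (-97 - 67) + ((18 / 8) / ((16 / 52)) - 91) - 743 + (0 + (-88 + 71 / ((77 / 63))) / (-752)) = -23860547 / 28864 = -826.65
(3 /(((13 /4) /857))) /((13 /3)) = 30852 /169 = 182.56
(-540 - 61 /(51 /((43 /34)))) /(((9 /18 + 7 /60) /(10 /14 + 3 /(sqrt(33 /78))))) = -28169490*sqrt(286) /117623 - 46949150 /74851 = -4677.37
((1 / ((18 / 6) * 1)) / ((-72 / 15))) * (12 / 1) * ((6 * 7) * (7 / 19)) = -12.89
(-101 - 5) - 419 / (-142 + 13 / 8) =-115686 / 1123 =-103.02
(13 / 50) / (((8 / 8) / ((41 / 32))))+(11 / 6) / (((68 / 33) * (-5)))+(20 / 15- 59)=-4692937 / 81600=-57.51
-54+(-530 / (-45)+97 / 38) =-13567 / 342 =-39.67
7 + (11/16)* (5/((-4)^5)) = 114633/16384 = 7.00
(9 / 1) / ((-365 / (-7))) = 63 / 365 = 0.17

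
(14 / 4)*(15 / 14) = 15 / 4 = 3.75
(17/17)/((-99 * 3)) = -1/297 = -0.00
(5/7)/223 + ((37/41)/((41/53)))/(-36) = -2758541/94465476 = -0.03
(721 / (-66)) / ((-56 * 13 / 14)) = 721 / 3432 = 0.21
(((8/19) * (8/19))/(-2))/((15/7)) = -224/5415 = -0.04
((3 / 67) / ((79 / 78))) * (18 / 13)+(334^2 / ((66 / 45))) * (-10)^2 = 442849434564 / 58223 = 7606090.97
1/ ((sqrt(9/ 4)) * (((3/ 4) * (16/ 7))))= 7/ 18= 0.39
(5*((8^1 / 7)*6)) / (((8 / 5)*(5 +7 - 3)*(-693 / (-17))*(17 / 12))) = 200 / 4851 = 0.04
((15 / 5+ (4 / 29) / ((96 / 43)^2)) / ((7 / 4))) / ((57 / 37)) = 1.12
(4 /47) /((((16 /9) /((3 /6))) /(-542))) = -2439 /188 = -12.97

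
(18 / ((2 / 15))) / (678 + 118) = 135 / 796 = 0.17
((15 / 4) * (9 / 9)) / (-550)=-3 / 440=-0.01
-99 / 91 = -1.09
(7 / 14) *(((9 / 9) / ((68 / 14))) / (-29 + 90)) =7 / 4148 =0.00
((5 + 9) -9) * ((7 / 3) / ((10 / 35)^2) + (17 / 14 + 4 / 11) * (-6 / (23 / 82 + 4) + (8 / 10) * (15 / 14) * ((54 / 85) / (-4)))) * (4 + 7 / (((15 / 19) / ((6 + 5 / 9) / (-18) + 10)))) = 40629502635383 / 3473510040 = 11696.96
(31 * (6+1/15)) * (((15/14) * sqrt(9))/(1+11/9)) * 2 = 10881/20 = 544.05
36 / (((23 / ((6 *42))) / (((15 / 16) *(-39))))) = -331695 / 23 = -14421.52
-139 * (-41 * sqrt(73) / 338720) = 5699 * sqrt(73) / 338720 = 0.14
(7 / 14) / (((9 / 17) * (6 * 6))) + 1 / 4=179 / 648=0.28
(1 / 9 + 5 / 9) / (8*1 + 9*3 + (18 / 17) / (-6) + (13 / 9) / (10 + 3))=102 / 5345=0.02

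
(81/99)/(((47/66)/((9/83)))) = 486/3901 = 0.12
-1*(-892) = 892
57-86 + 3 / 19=-548 / 19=-28.84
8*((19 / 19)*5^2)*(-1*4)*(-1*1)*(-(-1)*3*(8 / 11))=19200 / 11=1745.45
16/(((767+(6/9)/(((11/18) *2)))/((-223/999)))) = -39248/8434557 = -0.00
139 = 139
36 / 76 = 0.47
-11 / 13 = -0.85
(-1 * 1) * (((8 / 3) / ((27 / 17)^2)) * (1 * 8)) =-18496 / 2187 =-8.46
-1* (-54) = 54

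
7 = 7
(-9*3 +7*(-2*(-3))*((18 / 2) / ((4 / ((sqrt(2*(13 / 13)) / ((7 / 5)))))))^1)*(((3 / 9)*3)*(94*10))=-25380 +63450*sqrt(2)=64351.85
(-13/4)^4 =28561/256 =111.57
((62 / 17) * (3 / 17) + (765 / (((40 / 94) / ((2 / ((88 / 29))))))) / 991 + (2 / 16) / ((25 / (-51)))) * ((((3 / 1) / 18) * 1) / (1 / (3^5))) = 161707508757 / 2520311200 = 64.16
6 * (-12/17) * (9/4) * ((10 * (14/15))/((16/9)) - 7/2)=-567/34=-16.68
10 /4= 5 /2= 2.50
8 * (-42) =-336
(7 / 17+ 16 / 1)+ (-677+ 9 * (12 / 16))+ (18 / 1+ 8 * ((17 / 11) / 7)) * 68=3614231 / 5236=690.27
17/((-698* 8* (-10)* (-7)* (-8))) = 17/3127040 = 0.00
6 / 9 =2 / 3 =0.67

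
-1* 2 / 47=-2 / 47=-0.04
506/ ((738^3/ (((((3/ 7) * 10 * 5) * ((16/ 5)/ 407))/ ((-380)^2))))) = 23/ 15659028326970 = 0.00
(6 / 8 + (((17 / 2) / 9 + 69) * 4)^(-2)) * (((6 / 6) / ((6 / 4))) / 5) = 0.10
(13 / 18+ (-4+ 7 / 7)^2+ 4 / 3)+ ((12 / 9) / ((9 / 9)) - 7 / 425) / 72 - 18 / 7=5463653 / 642600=8.50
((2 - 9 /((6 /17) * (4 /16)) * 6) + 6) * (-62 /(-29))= -37448 /29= -1291.31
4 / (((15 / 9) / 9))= 108 / 5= 21.60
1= 1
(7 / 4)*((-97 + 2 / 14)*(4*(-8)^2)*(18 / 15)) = -52070.40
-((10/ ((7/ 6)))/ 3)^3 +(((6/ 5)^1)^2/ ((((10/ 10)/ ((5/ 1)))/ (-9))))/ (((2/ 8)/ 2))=-541.72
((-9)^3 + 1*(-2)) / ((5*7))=-731 / 35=-20.89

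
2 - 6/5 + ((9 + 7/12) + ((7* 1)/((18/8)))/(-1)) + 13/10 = 1543/180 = 8.57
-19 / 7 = -2.71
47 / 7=6.71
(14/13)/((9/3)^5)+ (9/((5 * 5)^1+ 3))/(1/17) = 483719/88452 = 5.47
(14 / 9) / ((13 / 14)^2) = 2744 / 1521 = 1.80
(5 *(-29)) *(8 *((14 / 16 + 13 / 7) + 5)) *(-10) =627850 / 7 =89692.86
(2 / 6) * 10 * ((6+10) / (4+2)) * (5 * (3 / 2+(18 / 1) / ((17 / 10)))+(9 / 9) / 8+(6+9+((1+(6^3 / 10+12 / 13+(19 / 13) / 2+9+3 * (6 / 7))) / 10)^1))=48977218 / 69615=703.54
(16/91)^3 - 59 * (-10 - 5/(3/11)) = 3779170853/2260713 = 1671.67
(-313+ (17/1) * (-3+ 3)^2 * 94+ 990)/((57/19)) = 677/3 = 225.67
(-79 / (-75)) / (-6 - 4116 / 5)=-0.00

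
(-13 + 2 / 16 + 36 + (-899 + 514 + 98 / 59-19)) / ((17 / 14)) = -1252923 / 4012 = -312.29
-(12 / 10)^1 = -6 / 5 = -1.20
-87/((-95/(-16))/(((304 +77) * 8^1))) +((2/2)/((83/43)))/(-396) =-139452880373/3122460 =-44661.22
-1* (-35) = 35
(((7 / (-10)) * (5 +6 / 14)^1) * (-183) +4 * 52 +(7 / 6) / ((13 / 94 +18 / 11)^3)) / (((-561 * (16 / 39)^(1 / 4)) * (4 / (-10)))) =16749809888389 * 39^(1 / 4) / 8319214242900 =5.03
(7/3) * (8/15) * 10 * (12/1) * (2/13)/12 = 224/117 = 1.91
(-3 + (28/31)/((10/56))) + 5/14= 2.42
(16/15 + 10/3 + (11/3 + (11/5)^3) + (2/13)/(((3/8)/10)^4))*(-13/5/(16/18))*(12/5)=-546264.71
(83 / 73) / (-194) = -83 / 14162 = -0.01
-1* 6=-6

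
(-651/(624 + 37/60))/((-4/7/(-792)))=-4921560/3407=-1444.54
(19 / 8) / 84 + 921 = 618931 / 672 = 921.03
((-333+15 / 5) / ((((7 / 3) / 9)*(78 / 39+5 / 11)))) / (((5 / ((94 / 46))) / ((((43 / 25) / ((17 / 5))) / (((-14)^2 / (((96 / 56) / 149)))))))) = -4401738 / 699399295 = -0.01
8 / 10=4 / 5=0.80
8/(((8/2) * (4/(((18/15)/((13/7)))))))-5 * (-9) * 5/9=1646/65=25.32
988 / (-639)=-988 / 639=-1.55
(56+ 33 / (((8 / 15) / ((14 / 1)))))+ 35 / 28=1847 / 2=923.50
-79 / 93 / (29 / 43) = -3397 / 2697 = -1.26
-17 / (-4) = 17 / 4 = 4.25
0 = 0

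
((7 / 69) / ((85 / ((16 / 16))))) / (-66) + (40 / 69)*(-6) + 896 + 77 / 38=3289570696 / 3677355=894.55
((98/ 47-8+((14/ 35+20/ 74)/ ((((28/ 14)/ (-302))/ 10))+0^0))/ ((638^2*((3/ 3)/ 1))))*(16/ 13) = -7074412/ 2300510927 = -0.00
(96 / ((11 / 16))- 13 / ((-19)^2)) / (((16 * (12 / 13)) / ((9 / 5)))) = 21619767 / 1270720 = 17.01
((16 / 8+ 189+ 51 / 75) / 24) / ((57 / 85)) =10183 / 855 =11.91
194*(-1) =-194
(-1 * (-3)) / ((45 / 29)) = 29 / 15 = 1.93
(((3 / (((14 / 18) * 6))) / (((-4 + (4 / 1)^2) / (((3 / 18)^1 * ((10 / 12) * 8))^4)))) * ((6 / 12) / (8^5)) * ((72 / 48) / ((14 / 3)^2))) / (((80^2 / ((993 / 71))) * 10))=1655 / 88252316909568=0.00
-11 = -11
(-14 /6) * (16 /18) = -56 /27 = -2.07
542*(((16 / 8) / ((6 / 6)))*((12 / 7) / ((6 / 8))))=17344 / 7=2477.71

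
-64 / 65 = -0.98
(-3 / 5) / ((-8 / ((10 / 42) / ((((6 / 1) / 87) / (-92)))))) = -667 / 28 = -23.82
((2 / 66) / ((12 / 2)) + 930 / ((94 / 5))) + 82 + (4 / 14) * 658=2973017 / 9306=319.47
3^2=9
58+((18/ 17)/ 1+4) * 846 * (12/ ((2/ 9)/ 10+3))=4927792/ 289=17051.18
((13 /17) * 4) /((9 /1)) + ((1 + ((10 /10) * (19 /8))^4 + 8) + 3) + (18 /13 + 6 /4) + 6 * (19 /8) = 499335445 /8146944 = 61.29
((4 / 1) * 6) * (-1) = -24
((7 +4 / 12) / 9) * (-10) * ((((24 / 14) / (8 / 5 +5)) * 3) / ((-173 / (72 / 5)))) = 640 / 1211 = 0.53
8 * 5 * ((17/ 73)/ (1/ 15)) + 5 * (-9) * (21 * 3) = -196755/ 73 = -2695.27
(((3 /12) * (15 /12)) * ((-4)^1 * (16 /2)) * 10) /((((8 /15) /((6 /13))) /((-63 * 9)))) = 637875 /13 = 49067.31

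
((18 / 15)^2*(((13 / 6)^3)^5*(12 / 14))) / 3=51185893014090757 / 1142810726400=44789.48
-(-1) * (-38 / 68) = -0.56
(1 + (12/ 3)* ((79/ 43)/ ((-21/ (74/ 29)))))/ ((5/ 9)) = 0.19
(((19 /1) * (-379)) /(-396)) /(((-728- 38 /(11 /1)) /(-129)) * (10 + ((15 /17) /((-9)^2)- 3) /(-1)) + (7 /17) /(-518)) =194765447 /788835630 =0.25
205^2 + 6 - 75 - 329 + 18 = 41645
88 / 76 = 22 / 19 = 1.16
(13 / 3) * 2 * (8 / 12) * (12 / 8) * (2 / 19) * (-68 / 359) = -3536 / 20463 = -0.17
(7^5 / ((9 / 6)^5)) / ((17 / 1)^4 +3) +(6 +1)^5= 12182892491 / 724869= 16807.03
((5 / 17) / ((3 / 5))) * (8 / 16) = 25 / 102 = 0.25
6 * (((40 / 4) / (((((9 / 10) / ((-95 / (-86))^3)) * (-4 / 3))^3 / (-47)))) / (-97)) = -18513576410660400390625 / 449293670626164673536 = -41.21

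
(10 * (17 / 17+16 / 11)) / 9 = 30 / 11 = 2.73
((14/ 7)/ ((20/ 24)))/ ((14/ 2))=12/ 35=0.34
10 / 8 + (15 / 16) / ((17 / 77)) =1495 / 272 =5.50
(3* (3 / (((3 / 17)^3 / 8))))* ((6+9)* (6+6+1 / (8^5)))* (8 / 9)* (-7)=-67615629235 / 4608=-14673530.65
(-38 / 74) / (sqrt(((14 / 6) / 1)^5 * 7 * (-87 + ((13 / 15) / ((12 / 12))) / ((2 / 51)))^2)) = -1710 * sqrt(3) / 8236459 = -0.00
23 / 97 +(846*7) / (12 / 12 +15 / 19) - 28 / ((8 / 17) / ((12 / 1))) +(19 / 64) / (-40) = 10957096349 / 4221440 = 2595.58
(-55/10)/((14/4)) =-11/7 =-1.57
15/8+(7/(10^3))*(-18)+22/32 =4873/2000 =2.44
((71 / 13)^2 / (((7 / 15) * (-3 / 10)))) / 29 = -252050 / 34307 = -7.35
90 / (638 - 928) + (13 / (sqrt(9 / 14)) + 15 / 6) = 127 / 58 + 13* sqrt(14) / 3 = 18.40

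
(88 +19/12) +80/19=21385/228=93.79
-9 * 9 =-81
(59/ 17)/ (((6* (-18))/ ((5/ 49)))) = -295/ 89964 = -0.00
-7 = -7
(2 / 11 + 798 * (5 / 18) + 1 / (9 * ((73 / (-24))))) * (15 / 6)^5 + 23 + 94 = 559615807 / 25696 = 21778.32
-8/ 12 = -2/ 3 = -0.67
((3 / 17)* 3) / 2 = 9 / 34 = 0.26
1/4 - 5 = -19/4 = -4.75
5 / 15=1 / 3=0.33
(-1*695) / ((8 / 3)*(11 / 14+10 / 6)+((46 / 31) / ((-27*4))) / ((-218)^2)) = -387035931240 / 3641859007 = -106.27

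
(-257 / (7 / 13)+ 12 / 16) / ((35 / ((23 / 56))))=-306889 / 54880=-5.59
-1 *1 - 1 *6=-7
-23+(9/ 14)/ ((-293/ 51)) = -94805/ 4102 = -23.11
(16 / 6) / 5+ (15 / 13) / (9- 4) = 149 / 195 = 0.76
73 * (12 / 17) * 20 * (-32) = -560640 / 17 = -32978.82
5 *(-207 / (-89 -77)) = 1035 / 166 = 6.23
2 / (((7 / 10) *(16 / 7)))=1.25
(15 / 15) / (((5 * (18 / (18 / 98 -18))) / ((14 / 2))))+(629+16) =45053 / 70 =643.61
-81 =-81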